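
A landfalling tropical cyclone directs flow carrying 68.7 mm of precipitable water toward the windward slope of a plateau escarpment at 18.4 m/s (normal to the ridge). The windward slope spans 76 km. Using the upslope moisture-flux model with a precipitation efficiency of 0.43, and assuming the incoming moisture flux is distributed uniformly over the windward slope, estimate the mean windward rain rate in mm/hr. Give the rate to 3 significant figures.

R ≈ 25.7 mm/hr

Incoming column moisture flux per unit ridge length: F = V × PW = 18.4 × 68.7 = 1264.08 mm·m/s.
Spread over the 76 km slope with efficiency ε = 0.43: R = ε·F/W = 0.43 × 1264.08 / 76000 m = 7.152e-03 mm/s.
R = 7.152e-03 × 3600 = 25.7 mm/hr.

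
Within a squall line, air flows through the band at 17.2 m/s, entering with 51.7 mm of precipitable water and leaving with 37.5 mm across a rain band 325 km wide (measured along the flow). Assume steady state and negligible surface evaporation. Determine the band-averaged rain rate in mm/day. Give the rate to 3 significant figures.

Column moisture flux per unit crosswind length is F = V × PW.
Inflow: F_in = 17.2 × 51.7 = 889.24 mm·m/s
Outflow: F_out = 17.2 × 37.5 = 645 mm·m/s
Steady-state rate R = (F_in − F_out)/L = (889.24 − 645) / 325000 m = 7.515e-04 mm/s.
R = 7.515e-04 × 3600 × 24 = 64.9 mm/day.

R ≈ 64.9 mm/day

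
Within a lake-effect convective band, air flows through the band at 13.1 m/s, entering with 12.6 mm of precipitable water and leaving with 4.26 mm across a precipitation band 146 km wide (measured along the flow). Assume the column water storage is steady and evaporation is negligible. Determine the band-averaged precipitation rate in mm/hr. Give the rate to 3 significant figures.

Column moisture flux per unit crosswind length is F = V × PW.
Inflow: F_in = 13.1 × 12.6 = 165.06 mm·m/s
Outflow: F_out = 13.1 × 4.26 = 55.806 mm·m/s
Steady-state rate R = (F_in − F_out)/L = (165.06 − 55.806) / 146000 m = 7.483e-04 mm/s.
R = 7.483e-04 × 3600 = 2.69 mm/hr.

R ≈ 2.69 mm/hr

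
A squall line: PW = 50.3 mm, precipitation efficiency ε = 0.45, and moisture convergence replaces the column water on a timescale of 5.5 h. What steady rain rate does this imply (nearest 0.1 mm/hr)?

R ≈ 4.1 mm/hr

Each overturning extracts ε × PW = 0.45 × 50.3 = 22.635 mm.
Rate = ε·PW / τ = 22.635 / 5.5 h = 4.1 mm/hr.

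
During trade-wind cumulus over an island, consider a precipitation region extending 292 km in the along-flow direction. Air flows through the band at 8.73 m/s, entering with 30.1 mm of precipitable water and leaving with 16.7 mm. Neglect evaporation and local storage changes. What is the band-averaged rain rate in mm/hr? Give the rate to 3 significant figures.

R ≈ 1.44 mm/hr

Column moisture flux per unit crosswind length is F = V × PW.
Inflow: F_in = 8.73 × 30.1 = 262.773 mm·m/s
Outflow: F_out = 8.73 × 16.7 = 145.791 mm·m/s
Steady-state rate R = (F_in − F_out)/L = (262.773 − 145.791) / 292000 m = 4.006e-04 mm/s.
R = 4.006e-04 × 3600 = 1.44 mm/hr.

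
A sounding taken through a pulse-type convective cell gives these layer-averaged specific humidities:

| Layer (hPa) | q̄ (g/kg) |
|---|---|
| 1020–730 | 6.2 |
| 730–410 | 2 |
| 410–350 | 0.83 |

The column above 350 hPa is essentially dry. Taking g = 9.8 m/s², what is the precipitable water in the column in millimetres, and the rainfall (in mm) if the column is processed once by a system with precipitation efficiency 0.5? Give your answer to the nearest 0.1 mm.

PW ≈ 25.4 mm; rainfall ≈ 12.7 mm

Precipitable water is the column-integrated vapour mass per unit area: PW = (1/g) Σ q̄ Δp, with q in kg/kg and Δp in Pa (1 kg/m² of water = 1 mm).
Layer 1020–730 hPa: Δp = 290 hPa = 29000 Pa, q̄ = 0.0062 kg/kg → 0.0062 × 29000 / 9.8 = 18.35 mm
Layer 730–410 hPa: Δp = 320 hPa = 32000 Pa, q̄ = 0.002 kg/kg → 0.002 × 32000 / 9.8 = 6.53 mm
Layer 410–350 hPa: Δp = 60 hPa = 6000 Pa, q̄ = 0.00083 kg/kg → 0.00083 × 6000 / 9.8 = 0.51 mm
PW = 18.35 + 6.53 + 0.51 = 25.39 ≈ 25.4 mm.
Rainfall = ε × PW = 0.5 × 25.4 = 12.7 mm.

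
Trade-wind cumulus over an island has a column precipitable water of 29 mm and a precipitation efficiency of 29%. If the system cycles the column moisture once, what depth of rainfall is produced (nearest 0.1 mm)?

rainfall ≈ 8.4 mm

Rainfall = ε × PW = 0.29 × 29 = 8.4 mm.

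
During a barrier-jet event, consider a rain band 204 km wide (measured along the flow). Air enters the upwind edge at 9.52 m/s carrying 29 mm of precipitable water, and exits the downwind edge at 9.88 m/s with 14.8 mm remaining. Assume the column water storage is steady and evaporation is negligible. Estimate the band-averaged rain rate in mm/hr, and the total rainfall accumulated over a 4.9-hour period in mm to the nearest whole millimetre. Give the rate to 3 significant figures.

R ≈ 2.29 mm/hr; total ≈ 11 mm

Column moisture flux per unit crosswind length is F = V × PW.
Inflow: F_in = 9.52 × 29 = 276.08 mm·m/s
Outflow: F_out = 9.88 × 14.8 = 146.224 mm·m/s
Steady-state rate R = (F_in − F_out)/L = (276.08 − 146.224) / 204000 m = 6.365e-04 mm/s.
R = 6.365e-04 × 3600 = 2.29 mm/hr.
Over 4.9 h: total = 2.29 × 4.9 = 11.221 ≈ 11 mm.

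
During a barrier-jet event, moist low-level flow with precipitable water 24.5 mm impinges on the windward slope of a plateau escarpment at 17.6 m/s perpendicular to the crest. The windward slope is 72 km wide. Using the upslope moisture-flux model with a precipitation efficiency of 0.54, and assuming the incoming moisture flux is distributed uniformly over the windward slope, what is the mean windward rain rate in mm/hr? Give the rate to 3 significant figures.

R ≈ 11.6 mm/hr

Incoming column moisture flux per unit ridge length: F = V × PW = 17.6 × 24.5 = 431.2 mm·m/s.
Spread over the 72 km slope with efficiency ε = 0.54: R = ε·F/W = 0.54 × 431.2 / 72000 m = 3.234e-03 mm/s.
R = 3.234e-03 × 3600 = 11.6 mm/hr.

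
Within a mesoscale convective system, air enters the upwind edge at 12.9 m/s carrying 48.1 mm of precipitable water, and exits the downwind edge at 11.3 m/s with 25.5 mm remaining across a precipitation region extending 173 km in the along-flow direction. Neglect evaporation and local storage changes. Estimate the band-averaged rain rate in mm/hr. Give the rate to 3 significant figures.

Column moisture flux per unit crosswind length is F = V × PW.
Inflow: F_in = 12.9 × 48.1 = 620.49 mm·m/s
Outflow: F_out = 11.3 × 25.5 = 288.15 mm·m/s
Steady-state rate R = (F_in − F_out)/L = (620.49 − 288.15) / 173000 m = 1.921e-03 mm/s.
R = 1.921e-03 × 3600 = 6.92 mm/hr.

R ≈ 6.92 mm/hr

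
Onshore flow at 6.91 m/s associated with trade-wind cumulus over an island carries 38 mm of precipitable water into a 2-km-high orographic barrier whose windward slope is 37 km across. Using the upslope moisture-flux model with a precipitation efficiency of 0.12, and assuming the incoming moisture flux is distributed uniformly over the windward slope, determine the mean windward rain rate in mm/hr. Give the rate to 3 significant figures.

R ≈ 3.07 mm/hr

Incoming column moisture flux per unit ridge length: F = V × PW = 6.91 × 38 = 262.58 mm·m/s.
Spread over the 37 km slope with efficiency ε = 0.12: R = ε·F/W = 0.12 × 262.58 / 37000 m = 8.516e-04 mm/s.
R = 8.516e-04 × 3600 = 3.07 mm/hr.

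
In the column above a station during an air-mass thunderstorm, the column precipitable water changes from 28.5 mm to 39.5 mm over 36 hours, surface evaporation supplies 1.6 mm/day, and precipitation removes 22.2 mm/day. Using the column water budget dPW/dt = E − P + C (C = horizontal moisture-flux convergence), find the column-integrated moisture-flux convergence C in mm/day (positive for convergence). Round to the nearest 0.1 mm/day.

dPW/dt = (39.5 − 28.5) mm / (36/24 day) = +7.333 mm/day.
C = dPW/dt − E + P = (+7.333) − 1.6 + 22.2 = 27.9 mm/day.

C ≈ 27.9 mm/day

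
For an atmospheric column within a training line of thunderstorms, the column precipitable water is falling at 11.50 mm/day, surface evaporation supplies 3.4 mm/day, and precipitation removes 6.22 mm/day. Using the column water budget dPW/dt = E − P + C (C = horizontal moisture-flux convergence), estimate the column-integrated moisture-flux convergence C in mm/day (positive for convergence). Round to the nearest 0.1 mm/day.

dPW/dt = -11.50 mm/day.
C = dPW/dt − E + P = (-11.50) − 3.4 + 6.22 = -8.7 mm/day.

C ≈ -8.7 mm/day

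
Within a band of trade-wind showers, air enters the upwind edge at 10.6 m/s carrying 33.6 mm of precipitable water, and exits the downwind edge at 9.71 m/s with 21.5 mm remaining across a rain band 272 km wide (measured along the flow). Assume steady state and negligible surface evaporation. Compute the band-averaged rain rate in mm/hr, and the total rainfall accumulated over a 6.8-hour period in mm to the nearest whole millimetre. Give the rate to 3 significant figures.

Column moisture flux per unit crosswind length is F = V × PW.
Inflow: F_in = 10.6 × 33.6 = 356.16 mm·m/s
Outflow: F_out = 9.71 × 21.5 = 208.765 mm·m/s
Steady-state rate R = (F_in − F_out)/L = (356.16 − 208.765) / 272000 m = 5.419e-04 mm/s.
R = 5.419e-04 × 3600 = 1.95 mm/hr.
Over 6.8 h: total = 1.95 × 6.8 = 13.26 ≈ 13 mm.

R ≈ 1.95 mm/hr; total ≈ 13 mm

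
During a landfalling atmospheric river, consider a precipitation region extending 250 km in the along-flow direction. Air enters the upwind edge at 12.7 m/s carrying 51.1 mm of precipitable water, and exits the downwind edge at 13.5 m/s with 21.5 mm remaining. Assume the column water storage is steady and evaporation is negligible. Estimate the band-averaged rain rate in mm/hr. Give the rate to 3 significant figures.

R ≈ 5.17 mm/hr

Column moisture flux per unit crosswind length is F = V × PW.
Inflow: F_in = 12.7 × 51.1 = 648.97 mm·m/s
Outflow: F_out = 13.5 × 21.5 = 290.25 mm·m/s
Steady-state rate R = (F_in − F_out)/L = (648.97 − 290.25) / 250000 m = 1.435e-03 mm/s.
R = 1.435e-03 × 3600 = 5.17 mm/hr.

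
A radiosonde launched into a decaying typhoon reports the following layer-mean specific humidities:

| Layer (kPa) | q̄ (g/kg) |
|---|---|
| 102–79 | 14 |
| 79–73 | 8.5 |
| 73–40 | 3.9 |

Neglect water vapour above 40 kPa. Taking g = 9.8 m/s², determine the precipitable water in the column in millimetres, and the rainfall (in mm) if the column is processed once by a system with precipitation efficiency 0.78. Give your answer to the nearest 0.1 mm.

PW ≈ 51.2 mm; rainfall ≈ 39.9 mm

Precipitable water is the column-integrated vapour mass per unit area: PW = (1/g) Σ q̄ Δp, with q in kg/kg and Δp in Pa (1 kg/m² of water = 1 mm).
Layer 102–79 kPa: Δp = 230 hPa = 23000 Pa, q̄ = 0.014 kg/kg → 0.014 × 23000 / 9.8 = 32.86 mm
Layer 79–73 kPa: Δp = 60 hPa = 6000 Pa, q̄ = 0.0085 kg/kg → 0.0085 × 6000 / 9.8 = 5.20 mm
Layer 73–40 kPa: Δp = 330 hPa = 33000 Pa, q̄ = 0.0039 kg/kg → 0.0039 × 33000 / 9.8 = 13.13 mm
PW = 32.86 + 5.20 + 13.13 = 51.19 ≈ 51.2 mm.
Rainfall = ε × PW = 0.78 × 51.2 = 39.9 mm.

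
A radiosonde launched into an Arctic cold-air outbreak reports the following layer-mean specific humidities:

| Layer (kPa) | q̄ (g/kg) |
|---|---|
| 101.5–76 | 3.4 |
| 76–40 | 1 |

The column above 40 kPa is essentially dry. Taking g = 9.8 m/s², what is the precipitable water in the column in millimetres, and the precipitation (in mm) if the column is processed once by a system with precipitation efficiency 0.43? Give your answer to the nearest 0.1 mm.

Precipitable water is the column-integrated vapour mass per unit area: PW = (1/g) Σ q̄ Δp, with q in kg/kg and Δp in Pa (1 kg/m² of water = 1 mm).
Layer 101.5–76 kPa: Δp = 255 hPa = 25500 Pa, q̄ = 0.0034 kg/kg → 0.0034 × 25500 / 9.8 = 8.85 mm
Layer 76–40 kPa: Δp = 360 hPa = 36000 Pa, q̄ = 0.001 kg/kg → 0.001 × 36000 / 9.8 = 3.67 mm
PW = 8.85 + 3.67 = 12.52 ≈ 12.5 mm.
Precipitation = ε × PW = 0.43 × 12.5 = 5.4 mm.

PW ≈ 12.5 mm; precipitation ≈ 5.4 mm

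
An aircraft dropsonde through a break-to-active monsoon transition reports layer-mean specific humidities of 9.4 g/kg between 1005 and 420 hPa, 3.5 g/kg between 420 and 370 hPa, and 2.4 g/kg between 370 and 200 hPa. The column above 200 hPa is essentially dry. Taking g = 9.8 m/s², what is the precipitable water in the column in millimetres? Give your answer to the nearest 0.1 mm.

Precipitable water is the column-integrated vapour mass per unit area: PW = (1/g) Σ q̄ Δp, with q in kg/kg and Δp in Pa (1 kg/m² of water = 1 mm).
Layer 1005–420 hPa: Δp = 585 hPa = 58500 Pa, q̄ = 0.0094 kg/kg → 0.0094 × 58500 / 9.8 = 56.11 mm
Layer 420–370 hPa: Δp = 50 hPa = 5000 Pa, q̄ = 0.0035 kg/kg → 0.0035 × 5000 / 9.8 = 1.79 mm
Layer 370–200 hPa: Δp = 170 hPa = 17000 Pa, q̄ = 0.0024 kg/kg → 0.0024 × 17000 / 9.8 = 4.16 mm
PW = 56.11 + 1.79 + 4.16 = 62.06 ≈ 62.1 mm.

PW ≈ 62.1 mm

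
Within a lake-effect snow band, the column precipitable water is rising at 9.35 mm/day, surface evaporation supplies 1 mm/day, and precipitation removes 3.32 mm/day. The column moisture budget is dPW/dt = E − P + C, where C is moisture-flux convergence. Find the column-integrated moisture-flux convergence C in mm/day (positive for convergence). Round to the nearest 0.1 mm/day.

C ≈ 11.7 mm/day

dPW/dt = +9.35 mm/day.
C = dPW/dt − E + P = (+9.35) − 1 + 3.32 = 11.7 mm/day.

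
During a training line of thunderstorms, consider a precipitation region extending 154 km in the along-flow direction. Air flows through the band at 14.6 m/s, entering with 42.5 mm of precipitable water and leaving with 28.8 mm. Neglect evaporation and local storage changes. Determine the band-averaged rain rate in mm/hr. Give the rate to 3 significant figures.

R ≈ 4.68 mm/hr

Column moisture flux per unit crosswind length is F = V × PW.
Inflow: F_in = 14.6 × 42.5 = 620.5 mm·m/s
Outflow: F_out = 14.6 × 28.8 = 420.48 mm·m/s
Steady-state rate R = (F_in − F_out)/L = (620.5 − 420.48) / 154000 m = 1.299e-03 mm/s.
R = 1.299e-03 × 3600 = 4.68 mm/hr.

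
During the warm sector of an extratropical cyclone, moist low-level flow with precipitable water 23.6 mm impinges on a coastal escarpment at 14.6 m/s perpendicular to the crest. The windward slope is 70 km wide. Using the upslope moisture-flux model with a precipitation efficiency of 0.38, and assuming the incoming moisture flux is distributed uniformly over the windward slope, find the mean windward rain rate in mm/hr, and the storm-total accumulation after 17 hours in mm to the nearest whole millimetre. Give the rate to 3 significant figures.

R ≈ 6.73 mm/hr; total ≈ 114 mm

Incoming column moisture flux per unit ridge length: F = V × PW = 14.6 × 23.6 = 344.56 mm·m/s.
Spread over the 70 km slope with efficiency ε = 0.38: R = ε·F/W = 0.38 × 344.56 / 70000 m = 1.870e-03 mm/s.
R = 1.870e-03 × 3600 = 6.73 mm/hr.
Over 17 h: total = 6.73 × 17 = 114.41 ≈ 114 mm.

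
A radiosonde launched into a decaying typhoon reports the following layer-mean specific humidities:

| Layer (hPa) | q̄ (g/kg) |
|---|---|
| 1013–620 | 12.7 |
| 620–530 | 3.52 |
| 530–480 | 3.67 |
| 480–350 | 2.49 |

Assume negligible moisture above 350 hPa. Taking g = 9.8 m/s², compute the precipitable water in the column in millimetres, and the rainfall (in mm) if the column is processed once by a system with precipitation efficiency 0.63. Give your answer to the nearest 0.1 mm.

Precipitable water is the column-integrated vapour mass per unit area: PW = (1/g) Σ q̄ Δp, with q in kg/kg and Δp in Pa (1 kg/m² of water = 1 mm).
Layer 1013–620 hPa: Δp = 393 hPa = 39300 Pa, q̄ = 0.0127 kg/kg → 0.0127 × 39300 / 9.8 = 50.93 mm
Layer 620–530 hPa: Δp = 90 hPa = 9000 Pa, q̄ = 0.00352 kg/kg → 0.00352 × 9000 / 9.8 = 3.23 mm
Layer 530–480 hPa: Δp = 50 hPa = 5000 Pa, q̄ = 0.00367 kg/kg → 0.00367 × 5000 / 9.8 = 1.87 mm
Layer 480–350 hPa: Δp = 130 hPa = 13000 Pa, q̄ = 0.00249 kg/kg → 0.00249 × 13000 / 9.8 = 3.30 mm
PW = 50.93 + 3.23 + 1.87 + 3.30 = 59.33 ≈ 59.3 mm.
Rainfall = ε × PW = 0.63 × 59.3 = 37.4 mm.

PW ≈ 59.3 mm; rainfall ≈ 37.4 mm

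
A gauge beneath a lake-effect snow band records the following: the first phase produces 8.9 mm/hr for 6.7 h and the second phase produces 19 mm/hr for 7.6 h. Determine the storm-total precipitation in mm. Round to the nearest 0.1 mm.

Total = Σ Rᵢ Δtᵢ = 8.9 × 6.7 + 19 × 7.6
      = 59.63 + 144.4 = 204.0 mm.

total ≈ 204.0 mm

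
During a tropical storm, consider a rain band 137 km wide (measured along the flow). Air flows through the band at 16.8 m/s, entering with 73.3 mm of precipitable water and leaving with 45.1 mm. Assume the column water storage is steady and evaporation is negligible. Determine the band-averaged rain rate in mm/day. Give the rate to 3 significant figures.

Column moisture flux per unit crosswind length is F = V × PW.
Inflow: F_in = 16.8 × 73.3 = 1231.44 mm·m/s
Outflow: F_out = 16.8 × 45.1 = 757.68 mm·m/s
Steady-state rate R = (F_in − F_out)/L = (1231.44 − 757.68) / 137000 m = 3.458e-03 mm/s.
R = 3.458e-03 × 3600 × 24 = 299 mm/day.

R ≈ 299 mm/day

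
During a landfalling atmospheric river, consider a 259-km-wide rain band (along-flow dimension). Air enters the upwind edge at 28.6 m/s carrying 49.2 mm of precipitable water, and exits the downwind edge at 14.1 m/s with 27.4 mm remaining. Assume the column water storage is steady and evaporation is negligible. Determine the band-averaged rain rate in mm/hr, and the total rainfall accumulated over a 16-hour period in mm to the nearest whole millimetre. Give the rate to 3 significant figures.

Column moisture flux per unit crosswind length is F = V × PW.
Inflow: F_in = 28.6 × 49.2 = 1407.12 mm·m/s
Outflow: F_out = 14.1 × 27.4 = 386.34 mm·m/s
Steady-state rate R = (F_in − F_out)/L = (1407.12 − 386.34) / 259000 m = 3.941e-03 mm/s.
R = 3.941e-03 × 3600 = 14.2 mm/hr.
Over 16 h: total = 14.2 × 16 = 227.2 ≈ 227 mm.

R ≈ 14.2 mm/hr; total ≈ 227 mm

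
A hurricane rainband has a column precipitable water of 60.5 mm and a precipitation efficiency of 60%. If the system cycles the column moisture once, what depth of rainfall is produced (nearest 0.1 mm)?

rainfall ≈ 36.3 mm

Rainfall = ε × PW = 0.60 × 60.5 = 36.3 mm.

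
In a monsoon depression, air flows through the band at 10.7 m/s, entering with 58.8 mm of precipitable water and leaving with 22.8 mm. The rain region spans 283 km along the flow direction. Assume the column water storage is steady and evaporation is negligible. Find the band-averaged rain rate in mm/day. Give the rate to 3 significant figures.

Column moisture flux per unit crosswind length is F = V × PW.
Inflow: F_in = 10.7 × 58.8 = 629.16 mm·m/s
Outflow: F_out = 10.7 × 22.8 = 243.96 mm·m/s
Steady-state rate R = (F_in − F_out)/L = (629.16 − 243.96) / 283000 m = 1.361e-03 mm/s.
R = 1.361e-03 × 3600 × 24 = 118 mm/day.

R ≈ 118 mm/day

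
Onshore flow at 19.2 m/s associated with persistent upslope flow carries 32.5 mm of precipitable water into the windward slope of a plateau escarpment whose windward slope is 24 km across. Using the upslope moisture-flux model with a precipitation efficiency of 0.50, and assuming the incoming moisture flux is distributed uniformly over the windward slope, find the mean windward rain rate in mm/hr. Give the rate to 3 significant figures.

Incoming column moisture flux per unit ridge length: F = V × PW = 19.2 × 32.5 = 624 mm·m/s.
Spread over the 24 km slope with efficiency ε = 0.50: R = ε·F/W = 0.50 × 624 / 24000 m = 1.300e-02 mm/s.
R = 1.300e-02 × 3600 = 46.8 mm/hr.

R ≈ 46.8 mm/hr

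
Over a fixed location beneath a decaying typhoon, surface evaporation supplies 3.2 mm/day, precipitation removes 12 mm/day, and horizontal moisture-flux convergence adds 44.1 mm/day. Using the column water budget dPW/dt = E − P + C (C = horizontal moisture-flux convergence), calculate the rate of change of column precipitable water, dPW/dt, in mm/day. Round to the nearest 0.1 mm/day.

dPW/dt = E − P + C = 3.2 − 12 + (44.1) = 35.3 mm/day.

dPW/dt ≈ 35.3 mm/day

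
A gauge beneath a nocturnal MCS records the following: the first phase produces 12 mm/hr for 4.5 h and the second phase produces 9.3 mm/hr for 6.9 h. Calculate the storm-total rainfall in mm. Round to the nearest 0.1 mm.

total ≈ 118.2 mm

Total = Σ Rᵢ Δtᵢ = 12 × 4.5 + 9.3 × 6.9
      = 54 + 64.17 = 118.2 mm.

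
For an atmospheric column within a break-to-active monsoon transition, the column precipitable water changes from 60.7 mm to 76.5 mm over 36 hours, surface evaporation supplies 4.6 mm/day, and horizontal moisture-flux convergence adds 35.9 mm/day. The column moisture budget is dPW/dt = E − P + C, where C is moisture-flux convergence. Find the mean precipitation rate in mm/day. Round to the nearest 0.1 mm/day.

dPW/dt = (76.5 − 60.7) mm / (36/24 day) = +10.533 mm/day.
P = E + C − dPW/dt = 4.6 + (35.9) − (+10.533) = 30.0 mm/day.

P ≈ 30.0 mm/day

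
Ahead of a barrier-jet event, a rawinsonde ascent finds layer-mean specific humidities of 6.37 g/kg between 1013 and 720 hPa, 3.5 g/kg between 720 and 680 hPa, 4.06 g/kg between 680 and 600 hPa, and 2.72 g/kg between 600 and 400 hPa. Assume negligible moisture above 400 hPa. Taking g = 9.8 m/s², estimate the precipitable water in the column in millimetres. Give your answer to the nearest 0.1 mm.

PW ≈ 29.3 mm

Precipitable water is the column-integrated vapour mass per unit area: PW = (1/g) Σ q̄ Δp, with q in kg/kg and Δp in Pa (1 kg/m² of water = 1 mm).
Layer 1013–720 hPa: Δp = 293 hPa = 29300 Pa, q̄ = 0.00637 kg/kg → 0.00637 × 29300 / 9.8 = 19.05 mm
Layer 720–680 hPa: Δp = 40 hPa = 4000 Pa, q̄ = 0.0035 kg/kg → 0.0035 × 4000 / 9.8 = 1.43 mm
Layer 680–600 hPa: Δp = 80 hPa = 8000 Pa, q̄ = 0.00406 kg/kg → 0.00406 × 8000 / 9.8 = 3.31 mm
Layer 600–400 hPa: Δp = 200 hPa = 20000 Pa, q̄ = 0.00272 kg/kg → 0.00272 × 20000 / 9.8 = 5.55 mm
PW = 19.05 + 1.43 + 3.31 + 5.55 = 29.34 ≈ 29.3 mm.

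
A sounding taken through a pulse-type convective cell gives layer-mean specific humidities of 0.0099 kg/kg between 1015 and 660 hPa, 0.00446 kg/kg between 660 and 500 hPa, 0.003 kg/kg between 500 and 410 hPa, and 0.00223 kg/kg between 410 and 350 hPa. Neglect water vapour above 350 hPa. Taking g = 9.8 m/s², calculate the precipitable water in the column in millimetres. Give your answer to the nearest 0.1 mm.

Precipitable water is the column-integrated vapour mass per unit area: PW = (1/g) Σ q̄ Δp, with q in kg/kg and Δp in Pa (1 kg/m² of water = 1 mm).
Layer 1015–660 hPa: Δp = 355 hPa = 35500 Pa, q̄ = 0.0099 kg/kg → 0.0099 × 35500 / 9.8 = 35.86 mm
Layer 660–500 hPa: Δp = 160 hPa = 16000 Pa, q̄ = 0.00446 kg/kg → 0.00446 × 16000 / 9.8 = 7.28 mm
Layer 500–410 hPa: Δp = 90 hPa = 9000 Pa, q̄ = 0.003 kg/kg → 0.003 × 9000 / 9.8 = 2.76 mm
Layer 410–350 hPa: Δp = 60 hPa = 6000 Pa, q̄ = 0.00223 kg/kg → 0.00223 × 6000 / 9.8 = 1.37 mm
PW = 35.86 + 7.28 + 2.76 + 1.37 = 47.27 ≈ 47.3 mm.

PW ≈ 47.3 mm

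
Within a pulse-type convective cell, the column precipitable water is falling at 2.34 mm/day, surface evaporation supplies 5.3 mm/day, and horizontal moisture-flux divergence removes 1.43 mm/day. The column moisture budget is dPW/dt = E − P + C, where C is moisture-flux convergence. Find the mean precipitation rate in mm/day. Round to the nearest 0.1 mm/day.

dPW/dt = -2.34 mm/day.
P = E + C − dPW/dt = 5.3 + (-1.43) − (-2.34) = 6.2 mm/day.

P ≈ 6.2 mm/day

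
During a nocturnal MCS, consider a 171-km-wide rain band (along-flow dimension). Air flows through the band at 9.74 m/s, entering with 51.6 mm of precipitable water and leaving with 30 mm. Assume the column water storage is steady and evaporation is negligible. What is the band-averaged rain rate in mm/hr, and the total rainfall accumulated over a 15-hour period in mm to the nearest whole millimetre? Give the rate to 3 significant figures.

Column moisture flux per unit crosswind length is F = V × PW.
Inflow: F_in = 9.74 × 51.6 = 502.584 mm·m/s
Outflow: F_out = 9.74 × 30 = 292.2 mm·m/s
Steady-state rate R = (F_in − F_out)/L = (502.584 − 292.2) / 171000 m = 1.230e-03 mm/s.
R = 1.230e-03 × 3600 = 4.43 mm/hr.
Over 15 h: total = 4.43 × 15 = 66.45 ≈ 66 mm.

R ≈ 4.43 mm/hr; total ≈ 66 mm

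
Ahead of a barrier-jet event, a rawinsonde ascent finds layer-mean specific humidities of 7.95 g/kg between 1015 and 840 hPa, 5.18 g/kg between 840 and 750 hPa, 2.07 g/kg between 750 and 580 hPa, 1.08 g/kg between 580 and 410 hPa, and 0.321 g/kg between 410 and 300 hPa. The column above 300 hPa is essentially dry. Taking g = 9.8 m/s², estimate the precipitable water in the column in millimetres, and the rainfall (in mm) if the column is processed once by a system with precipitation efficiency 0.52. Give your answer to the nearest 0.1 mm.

PW ≈ 24.8 mm; rainfall ≈ 12.9 mm

Precipitable water is the column-integrated vapour mass per unit area: PW = (1/g) Σ q̄ Δp, with q in kg/kg and Δp in Pa (1 kg/m² of water = 1 mm).
Layer 1015–840 hPa: Δp = 175 hPa = 17500 Pa, q̄ = 0.00795 kg/kg → 0.00795 × 17500 / 9.8 = 14.20 mm
Layer 840–750 hPa: Δp = 90 hPa = 9000 Pa, q̄ = 0.00518 kg/kg → 0.00518 × 9000 / 9.8 = 4.76 mm
Layer 750–580 hPa: Δp = 170 hPa = 17000 Pa, q̄ = 0.00207 kg/kg → 0.00207 × 17000 / 9.8 = 3.59 mm
Layer 580–410 hPa: Δp = 170 hPa = 17000 Pa, q̄ = 0.00108 kg/kg → 0.00108 × 17000 / 9.8 = 1.87 mm
Layer 410–300 hPa: Δp = 110 hPa = 11000 Pa, q̄ = 0.000321 kg/kg → 0.000321 × 11000 / 9.8 = 0.36 mm
PW = 14.20 + 4.76 + 3.59 + 1.87 + 0.36 = 24.78 ≈ 24.8 mm.
Rainfall = ε × PW = 0.52 × 24.8 = 12.9 mm.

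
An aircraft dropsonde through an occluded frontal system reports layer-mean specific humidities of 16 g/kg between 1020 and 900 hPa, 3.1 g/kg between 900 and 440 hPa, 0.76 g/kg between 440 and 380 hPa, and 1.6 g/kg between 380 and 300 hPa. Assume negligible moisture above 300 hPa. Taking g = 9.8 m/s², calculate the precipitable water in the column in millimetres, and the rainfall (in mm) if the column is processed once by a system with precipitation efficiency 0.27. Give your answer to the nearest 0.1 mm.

PW ≈ 35.9 mm; rainfall ≈ 9.7 mm

Precipitable water is the column-integrated vapour mass per unit area: PW = (1/g) Σ q̄ Δp, with q in kg/kg and Δp in Pa (1 kg/m² of water = 1 mm).
Layer 1020–900 hPa: Δp = 120 hPa = 12000 Pa, q̄ = 0.016 kg/kg → 0.016 × 12000 / 9.8 = 19.59 mm
Layer 900–440 hPa: Δp = 460 hPa = 46000 Pa, q̄ = 0.0031 kg/kg → 0.0031 × 46000 / 9.8 = 14.55 mm
Layer 440–380 hPa: Δp = 60 hPa = 6000 Pa, q̄ = 0.00076 kg/kg → 0.00076 × 6000 / 9.8 = 0.47 mm
Layer 380–300 hPa: Δp = 80 hPa = 8000 Pa, q̄ = 0.0016 kg/kg → 0.0016 × 8000 / 9.8 = 1.31 mm
PW = 19.59 + 14.55 + 0.47 + 1.31 = 35.92 ≈ 35.9 mm.
Rainfall = ε × PW = 0.27 × 35.9 = 9.7 mm.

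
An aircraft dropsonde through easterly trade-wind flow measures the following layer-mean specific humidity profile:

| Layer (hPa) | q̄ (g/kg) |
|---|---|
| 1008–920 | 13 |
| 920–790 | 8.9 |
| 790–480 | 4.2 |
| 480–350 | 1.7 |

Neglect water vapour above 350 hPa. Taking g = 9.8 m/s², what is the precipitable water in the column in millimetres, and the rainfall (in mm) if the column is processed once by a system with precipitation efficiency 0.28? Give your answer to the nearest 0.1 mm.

PW ≈ 39.0 mm; rainfall ≈ 10.9 mm

Precipitable water is the column-integrated vapour mass per unit area: PW = (1/g) Σ q̄ Δp, with q in kg/kg and Δp in Pa (1 kg/m² of water = 1 mm).
Layer 1008–920 hPa: Δp = 88 hPa = 8800 Pa, q̄ = 0.013 kg/kg → 0.013 × 8800 / 9.8 = 11.67 mm
Layer 920–790 hPa: Δp = 130 hPa = 13000 Pa, q̄ = 0.0089 kg/kg → 0.0089 × 13000 / 9.8 = 11.81 mm
Layer 790–480 hPa: Δp = 310 hPa = 31000 Pa, q̄ = 0.0042 kg/kg → 0.0042 × 31000 / 9.8 = 13.29 mm
Layer 480–350 hPa: Δp = 130 hPa = 13000 Pa, q̄ = 0.0017 kg/kg → 0.0017 × 13000 / 9.8 = 2.26 mm
PW = 11.67 + 11.81 + 13.29 + 2.26 = 39.03 ≈ 39.0 mm.
Rainfall = ε × PW = 0.28 × 39.0 = 10.9 mm.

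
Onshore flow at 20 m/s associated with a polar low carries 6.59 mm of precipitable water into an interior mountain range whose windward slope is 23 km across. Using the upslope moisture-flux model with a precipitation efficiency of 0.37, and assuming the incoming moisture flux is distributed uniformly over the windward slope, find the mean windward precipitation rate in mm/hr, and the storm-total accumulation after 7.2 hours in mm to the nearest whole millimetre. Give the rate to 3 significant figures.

R ≈ 7.63 mm/hr; total ≈ 55 mm

Incoming column moisture flux per unit ridge length: F = V × PW = 20 × 6.59 = 131.8 mm·m/s.
Spread over the 23 km slope with efficiency ε = 0.37: R = ε·F/W = 0.37 × 131.8 / 23000 m = 2.120e-03 mm/s.
R = 2.120e-03 × 3600 = 7.63 mm/hr.
Over 7.2 h: total = 7.63 × 7.2 = 54.936 ≈ 55 mm.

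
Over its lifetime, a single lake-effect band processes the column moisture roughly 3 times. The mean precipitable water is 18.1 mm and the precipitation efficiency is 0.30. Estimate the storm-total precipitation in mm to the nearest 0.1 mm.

Each cycle deposits ε × PW = 0.30 × 18.1 = 5.43 mm.
Over 3 cycles: 3 × 5.43 = 16.3 mm.

precipitation ≈ 16.3 mm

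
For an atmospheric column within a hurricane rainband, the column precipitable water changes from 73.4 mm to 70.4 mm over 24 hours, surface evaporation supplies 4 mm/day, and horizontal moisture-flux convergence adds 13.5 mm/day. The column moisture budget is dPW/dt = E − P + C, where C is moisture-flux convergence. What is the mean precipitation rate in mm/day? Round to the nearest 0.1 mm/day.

P ≈ 20.5 mm/day

dPW/dt = (70.4 − 73.4) mm / (24/24 day) = -3.000 mm/day.
P = E + C − dPW/dt = 4 + (13.5) − (-3.000) = 20.5 mm/day.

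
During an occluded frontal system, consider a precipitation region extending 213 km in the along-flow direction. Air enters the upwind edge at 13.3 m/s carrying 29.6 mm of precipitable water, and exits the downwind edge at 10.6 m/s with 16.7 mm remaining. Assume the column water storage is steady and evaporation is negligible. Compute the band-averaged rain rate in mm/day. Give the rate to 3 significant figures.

R ≈ 87.9 mm/day

Column moisture flux per unit crosswind length is F = V × PW.
Inflow: F_in = 13.3 × 29.6 = 393.68 mm·m/s
Outflow: F_out = 10.6 × 16.7 = 177.02 mm·m/s
Steady-state rate R = (F_in − F_out)/L = (393.68 − 177.02) / 213000 m = 1.017e-03 mm/s.
R = 1.017e-03 × 3600 × 24 = 87.9 mm/day.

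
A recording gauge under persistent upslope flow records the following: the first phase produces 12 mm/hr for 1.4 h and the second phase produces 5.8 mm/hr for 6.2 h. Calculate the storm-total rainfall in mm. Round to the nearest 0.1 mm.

Total = Σ Rᵢ Δtᵢ = 12 × 1.4 + 5.8 × 6.2
      = 16.8 + 35.96 = 52.8 mm.

total ≈ 52.8 mm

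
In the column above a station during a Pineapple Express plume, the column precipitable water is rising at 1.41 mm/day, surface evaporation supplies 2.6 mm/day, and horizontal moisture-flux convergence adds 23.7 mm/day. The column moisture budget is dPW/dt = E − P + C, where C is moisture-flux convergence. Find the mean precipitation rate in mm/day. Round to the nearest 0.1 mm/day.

dPW/dt = +1.41 mm/day.
P = E + C − dPW/dt = 2.6 + (23.7) − (+1.41) = 24.9 mm/day.

P ≈ 24.9 mm/day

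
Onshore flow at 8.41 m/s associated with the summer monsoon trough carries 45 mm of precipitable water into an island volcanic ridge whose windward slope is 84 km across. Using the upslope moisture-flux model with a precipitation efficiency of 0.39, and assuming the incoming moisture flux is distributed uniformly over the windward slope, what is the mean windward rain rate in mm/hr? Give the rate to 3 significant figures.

R ≈ 6.33 mm/hr

Incoming column moisture flux per unit ridge length: F = V × PW = 8.41 × 45 = 378.45 mm·m/s.
Spread over the 84 km slope with efficiency ε = 0.39: R = ε·F/W = 0.39 × 378.45 / 84000 m = 1.757e-03 mm/s.
R = 1.757e-03 × 3600 = 6.33 mm/hr.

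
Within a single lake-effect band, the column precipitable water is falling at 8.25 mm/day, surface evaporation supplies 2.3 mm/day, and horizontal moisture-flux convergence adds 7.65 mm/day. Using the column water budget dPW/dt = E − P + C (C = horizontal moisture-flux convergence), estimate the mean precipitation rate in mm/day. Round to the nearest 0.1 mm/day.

P ≈ 18.2 mm/day

dPW/dt = -8.25 mm/day.
P = E + C − dPW/dt = 2.3 + (7.65) − (-8.25) = 18.2 mm/day.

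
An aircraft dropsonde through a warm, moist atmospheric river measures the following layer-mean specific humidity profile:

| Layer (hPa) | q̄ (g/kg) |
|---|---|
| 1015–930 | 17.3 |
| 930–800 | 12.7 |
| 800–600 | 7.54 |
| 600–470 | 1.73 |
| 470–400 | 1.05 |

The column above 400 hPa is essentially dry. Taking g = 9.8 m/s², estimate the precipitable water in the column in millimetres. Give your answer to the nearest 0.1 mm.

Precipitable water is the column-integrated vapour mass per unit area: PW = (1/g) Σ q̄ Δp, with q in kg/kg and Δp in Pa (1 kg/m² of water = 1 mm).
Layer 1015–930 hPa: Δp = 85 hPa = 8500 Pa, q̄ = 0.0173 kg/kg → 0.0173 × 8500 / 9.8 = 15.01 mm
Layer 930–800 hPa: Δp = 130 hPa = 13000 Pa, q̄ = 0.0127 kg/kg → 0.0127 × 13000 / 9.8 = 16.85 mm
Layer 800–600 hPa: Δp = 200 hPa = 20000 Pa, q̄ = 0.00754 kg/kg → 0.00754 × 20000 / 9.8 = 15.39 mm
Layer 600–470 hPa: Δp = 130 hPa = 13000 Pa, q̄ = 0.00173 kg/kg → 0.00173 × 13000 / 9.8 = 2.29 mm
Layer 470–400 hPa: Δp = 70 hPa = 7000 Pa, q̄ = 0.00105 kg/kg → 0.00105 × 7000 / 9.8 = 0.75 mm
PW = 15.01 + 16.85 + 15.39 + 2.29 + 0.75 = 50.29 ≈ 50.3 mm.

PW ≈ 50.3 mm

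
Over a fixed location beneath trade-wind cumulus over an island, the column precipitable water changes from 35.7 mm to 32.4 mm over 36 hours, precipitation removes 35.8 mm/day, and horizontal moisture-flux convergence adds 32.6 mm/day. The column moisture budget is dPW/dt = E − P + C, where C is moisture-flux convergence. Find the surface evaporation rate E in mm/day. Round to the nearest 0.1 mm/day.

E ≈ 1.0 mm/day

dPW/dt = (32.4 − 35.7) mm / (36/24 day) = -2.200 mm/day.
E = dPW/dt + P − C = (-2.200) + 35.8 − (32.6) = 1.0 mm/day.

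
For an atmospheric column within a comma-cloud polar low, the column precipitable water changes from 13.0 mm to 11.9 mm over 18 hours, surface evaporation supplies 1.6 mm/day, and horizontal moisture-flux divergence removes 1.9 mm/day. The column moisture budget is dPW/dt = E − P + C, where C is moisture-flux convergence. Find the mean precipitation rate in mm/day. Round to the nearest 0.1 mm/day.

dPW/dt = (11.9 − 13.0) mm / (18/24 day) = -1.467 mm/day.
P = E + C − dPW/dt = 1.6 + (-1.9) − (-1.467) = 1.2 mm/day.

P ≈ 1.2 mm/day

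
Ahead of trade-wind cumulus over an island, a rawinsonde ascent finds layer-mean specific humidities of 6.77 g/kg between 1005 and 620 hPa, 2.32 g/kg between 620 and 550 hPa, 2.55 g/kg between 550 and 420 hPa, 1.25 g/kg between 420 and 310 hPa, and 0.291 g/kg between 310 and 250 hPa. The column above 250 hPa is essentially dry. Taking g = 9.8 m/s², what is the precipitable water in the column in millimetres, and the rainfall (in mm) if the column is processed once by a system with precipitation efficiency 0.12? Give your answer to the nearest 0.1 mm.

Precipitable water is the column-integrated vapour mass per unit area: PW = (1/g) Σ q̄ Δp, with q in kg/kg and Δp in Pa (1 kg/m² of water = 1 mm).
Layer 1005–620 hPa: Δp = 385 hPa = 38500 Pa, q̄ = 0.00677 kg/kg → 0.00677 × 38500 / 9.8 = 26.60 mm
Layer 620–550 hPa: Δp = 70 hPa = 7000 Pa, q̄ = 0.00232 kg/kg → 0.00232 × 7000 / 9.8 = 1.66 mm
Layer 550–420 hPa: Δp = 130 hPa = 13000 Pa, q̄ = 0.00255 kg/kg → 0.00255 × 13000 / 9.8 = 3.38 mm
Layer 420–310 hPa: Δp = 110 hPa = 11000 Pa, q̄ = 0.00125 kg/kg → 0.00125 × 11000 / 9.8 = 1.40 mm
Layer 310–250 hPa: Δp = 60 hPa = 6000 Pa, q̄ = 0.000291 kg/kg → 0.000291 × 6000 / 9.8 = 0.18 mm
PW = 26.60 + 1.66 + 3.38 + 1.40 + 0.18 = 33.22 ≈ 33.2 mm.
Rainfall = ε × PW = 0.12 × 33.2 = 4.0 mm.

PW ≈ 33.2 mm; rainfall ≈ 4.0 mm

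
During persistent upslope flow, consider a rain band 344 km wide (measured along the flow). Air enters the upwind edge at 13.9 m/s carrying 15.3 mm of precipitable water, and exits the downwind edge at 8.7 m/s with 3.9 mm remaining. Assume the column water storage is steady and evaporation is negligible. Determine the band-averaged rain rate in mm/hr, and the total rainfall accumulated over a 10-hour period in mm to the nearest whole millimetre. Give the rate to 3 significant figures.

R ≈ 1.87 mm/hr; total ≈ 19 mm

Column moisture flux per unit crosswind length is F = V × PW.
Inflow: F_in = 13.9 × 15.3 = 212.67 mm·m/s
Outflow: F_out = 8.7 × 3.9 = 33.93 mm·m/s
Steady-state rate R = (F_in − F_out)/L = (212.67 − 33.93) / 344000 m = 5.196e-04 mm/s.
R = 5.196e-04 × 3600 = 1.87 mm/hr.
Over 10 h: total = 1.87 × 10 = 18.7 ≈ 19 mm.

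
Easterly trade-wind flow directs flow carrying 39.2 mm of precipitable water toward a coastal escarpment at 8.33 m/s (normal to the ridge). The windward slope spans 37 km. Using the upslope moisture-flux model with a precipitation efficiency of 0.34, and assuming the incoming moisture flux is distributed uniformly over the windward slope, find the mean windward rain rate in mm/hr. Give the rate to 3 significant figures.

Incoming column moisture flux per unit ridge length: F = V × PW = 8.33 × 39.2 = 326.536 mm·m/s.
Spread over the 37 km slope with efficiency ε = 0.34: R = ε·F/W = 0.34 × 326.536 / 37000 m = 3.001e-03 mm/s.
R = 3.001e-03 × 3600 = 10.8 mm/hr.

R ≈ 10.8 mm/hr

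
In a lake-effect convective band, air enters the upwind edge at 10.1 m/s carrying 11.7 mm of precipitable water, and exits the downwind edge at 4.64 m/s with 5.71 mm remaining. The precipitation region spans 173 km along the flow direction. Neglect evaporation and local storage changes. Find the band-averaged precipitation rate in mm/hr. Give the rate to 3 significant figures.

R ≈ 1.91 mm/hr

Column moisture flux per unit crosswind length is F = V × PW.
Inflow: F_in = 10.1 × 11.7 = 118.17 mm·m/s
Outflow: F_out = 4.64 × 5.71 = 26.4944 mm·m/s
Steady-state rate R = (F_in − F_out)/L = (118.17 − 26.4944) / 173000 m = 5.299e-04 mm/s.
R = 5.299e-04 × 3600 = 1.91 mm/hr.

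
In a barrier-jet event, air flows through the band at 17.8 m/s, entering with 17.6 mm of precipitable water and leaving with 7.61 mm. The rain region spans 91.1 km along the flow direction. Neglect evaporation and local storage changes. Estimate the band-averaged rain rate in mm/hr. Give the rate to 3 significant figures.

Column moisture flux per unit crosswind length is F = V × PW.
Inflow: F_in = 17.8 × 17.6 = 313.28 mm·m/s
Outflow: F_out = 17.8 × 7.61 = 135.458 mm·m/s
Steady-state rate R = (F_in − F_out)/L = (313.28 − 135.458) / 91100 m = 1.952e-03 mm/s.
R = 1.952e-03 × 3600 = 7.03 mm/hr.

R ≈ 7.03 mm/hr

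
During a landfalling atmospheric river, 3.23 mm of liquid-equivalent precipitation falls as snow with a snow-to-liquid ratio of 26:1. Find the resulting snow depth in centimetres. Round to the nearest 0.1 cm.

Snow depth = liquid × ratio = 3.23 mm × 26 = 83.98 mm = 8.4 cm.

snow depth ≈ 8.4 cm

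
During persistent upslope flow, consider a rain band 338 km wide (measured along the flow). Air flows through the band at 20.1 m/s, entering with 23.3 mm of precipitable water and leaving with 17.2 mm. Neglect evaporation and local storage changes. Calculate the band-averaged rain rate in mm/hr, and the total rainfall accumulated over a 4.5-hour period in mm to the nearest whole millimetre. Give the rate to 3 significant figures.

R ≈ 1.31 mm/hr; total ≈ 6 mm

Column moisture flux per unit crosswind length is F = V × PW.
Inflow: F_in = 20.1 × 23.3 = 468.33 mm·m/s
Outflow: F_out = 20.1 × 17.2 = 345.72 mm·m/s
Steady-state rate R = (F_in − F_out)/L = (468.33 − 345.72) / 338000 m = 3.628e-04 mm/s.
R = 3.628e-04 × 3600 = 1.31 mm/hr.
Over 4.5 h: total = 1.31 × 4.5 = 5.895 ≈ 6 mm.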